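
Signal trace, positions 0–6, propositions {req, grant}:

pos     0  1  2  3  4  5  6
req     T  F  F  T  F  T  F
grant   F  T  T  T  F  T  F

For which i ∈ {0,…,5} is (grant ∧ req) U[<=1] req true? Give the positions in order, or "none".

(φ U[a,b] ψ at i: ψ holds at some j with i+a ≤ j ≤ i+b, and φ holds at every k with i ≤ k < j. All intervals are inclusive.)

0, 3, 5

Evaluate at each i in [0,5]:
  i=0: ✓ (rhs at j=0)
  i=1: ✗ (no rhs in [1,2])
  i=2: ✗ (lhs fails at k=2 before rhs at j=3)
  i=3: ✓ (rhs at j=3)
  i=4: ✗ (lhs fails at k=4 before rhs at j=5)
  i=5: ✓ (rhs at j=5)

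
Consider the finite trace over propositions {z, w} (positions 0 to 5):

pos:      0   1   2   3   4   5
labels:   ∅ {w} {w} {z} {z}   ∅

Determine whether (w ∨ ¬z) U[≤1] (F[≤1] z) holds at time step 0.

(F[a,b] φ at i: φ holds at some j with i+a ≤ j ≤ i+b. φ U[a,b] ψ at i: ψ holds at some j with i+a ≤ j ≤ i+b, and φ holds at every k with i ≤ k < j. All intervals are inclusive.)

Need some j in [0,1] with F[≤1] z, and (w ∨ ¬z) at every k in [0,j-1].
  j=0: F[≤1] z — fails (none in [0,1]).
  j=1: F[≤1] z — fails (none in [1,2]).
No j in the window works → until fails.

Does not hold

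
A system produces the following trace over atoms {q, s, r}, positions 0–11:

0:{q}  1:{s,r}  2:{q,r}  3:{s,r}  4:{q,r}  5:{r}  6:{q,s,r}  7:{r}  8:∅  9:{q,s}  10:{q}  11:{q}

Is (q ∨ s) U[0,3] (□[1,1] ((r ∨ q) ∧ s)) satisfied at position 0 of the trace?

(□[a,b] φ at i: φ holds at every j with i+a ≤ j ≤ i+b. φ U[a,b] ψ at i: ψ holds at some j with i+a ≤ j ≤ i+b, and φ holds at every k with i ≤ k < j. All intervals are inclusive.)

Need some j in [0,3] with □[1,1] ((r ∨ q) ∧ s), and (q ∨ s) at every k in [0,j-1].
  j=0: □[1,1] ((r ∨ q) ∧ s) holds; no prefix to check → satisfied.

Holds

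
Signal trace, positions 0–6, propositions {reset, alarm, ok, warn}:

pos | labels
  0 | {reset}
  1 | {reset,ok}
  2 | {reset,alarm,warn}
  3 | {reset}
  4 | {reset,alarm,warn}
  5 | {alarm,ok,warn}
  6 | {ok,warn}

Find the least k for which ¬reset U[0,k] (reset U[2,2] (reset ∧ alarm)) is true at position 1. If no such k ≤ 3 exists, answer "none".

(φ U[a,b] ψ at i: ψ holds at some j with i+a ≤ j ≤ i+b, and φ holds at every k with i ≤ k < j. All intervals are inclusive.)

none

Need earliest j ≥ 1 with (reset U[2,2] (reset ∧ alarm)), and ¬reset at every k in [1,j-1].
  j=1: rhs fails.
  j=2: rhs holds but lhs fails at k=1.
  j=3: rhs fails.
  j=4: rhs fails.
No witness within the range → none.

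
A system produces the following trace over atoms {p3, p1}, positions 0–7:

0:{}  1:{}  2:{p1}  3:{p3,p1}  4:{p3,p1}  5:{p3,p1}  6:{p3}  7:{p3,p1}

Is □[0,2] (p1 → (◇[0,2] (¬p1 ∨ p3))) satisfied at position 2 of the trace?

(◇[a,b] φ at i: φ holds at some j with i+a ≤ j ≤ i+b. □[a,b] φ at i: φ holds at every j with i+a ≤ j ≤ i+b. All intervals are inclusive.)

Check (p1 → (◇[0,2] (¬p1 ∨ p3))) at every j in [2,4]:
  j=2: antecedent true; consequent holds (witness at 3) → ✓
  j=3: antecedent true; consequent holds (witness at 3) → ✓
  j=4: antecedent true; consequent holds (witness at 4) → ✓
All positions satisfy it → formula holds.

True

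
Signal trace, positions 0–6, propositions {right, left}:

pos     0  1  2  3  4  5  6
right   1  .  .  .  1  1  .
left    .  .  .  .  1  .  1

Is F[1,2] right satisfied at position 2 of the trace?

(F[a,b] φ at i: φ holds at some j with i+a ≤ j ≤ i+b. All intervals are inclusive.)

Check right at each j in [3,4]:
  j=3: false
  j=4: true
Found at j=4 → formula holds.

Yes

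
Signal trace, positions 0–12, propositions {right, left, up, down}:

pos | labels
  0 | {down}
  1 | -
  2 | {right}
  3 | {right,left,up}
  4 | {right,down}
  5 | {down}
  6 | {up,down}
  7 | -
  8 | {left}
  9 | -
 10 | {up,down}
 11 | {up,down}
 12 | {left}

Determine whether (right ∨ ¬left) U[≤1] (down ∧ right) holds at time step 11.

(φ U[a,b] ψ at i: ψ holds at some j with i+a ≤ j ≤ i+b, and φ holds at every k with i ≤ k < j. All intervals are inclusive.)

Need some j in [11,12] with (down ∧ right), and (right ∨ ¬left) at every k in [11,j-1].
  j=11: (down ∧ right) false.
  j=12: (down ∧ right) false.
No j in the window works → until fails.

No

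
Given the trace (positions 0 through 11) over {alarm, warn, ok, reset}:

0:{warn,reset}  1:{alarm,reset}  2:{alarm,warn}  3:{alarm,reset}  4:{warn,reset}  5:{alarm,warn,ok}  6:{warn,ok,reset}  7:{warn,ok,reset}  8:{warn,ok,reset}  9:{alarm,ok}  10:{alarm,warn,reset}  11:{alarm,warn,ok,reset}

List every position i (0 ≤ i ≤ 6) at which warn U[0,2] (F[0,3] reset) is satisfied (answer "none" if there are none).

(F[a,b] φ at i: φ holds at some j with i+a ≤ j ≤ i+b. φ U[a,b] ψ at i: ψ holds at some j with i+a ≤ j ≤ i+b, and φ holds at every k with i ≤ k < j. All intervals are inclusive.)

Evaluate at each i in [0,6]:
  i=0: ✓ (rhs at j=0)
  i=1: ✓ (rhs at j=1)
  i=2: ✓ (rhs at j=2)
  i=3: ✓ (rhs at j=3)
  i=4: ✓ (rhs at j=4)
  i=5: ✓ (rhs at j=5)
  i=6: ✓ (rhs at j=6)

0, 1, 2, 3, 4, 5, 6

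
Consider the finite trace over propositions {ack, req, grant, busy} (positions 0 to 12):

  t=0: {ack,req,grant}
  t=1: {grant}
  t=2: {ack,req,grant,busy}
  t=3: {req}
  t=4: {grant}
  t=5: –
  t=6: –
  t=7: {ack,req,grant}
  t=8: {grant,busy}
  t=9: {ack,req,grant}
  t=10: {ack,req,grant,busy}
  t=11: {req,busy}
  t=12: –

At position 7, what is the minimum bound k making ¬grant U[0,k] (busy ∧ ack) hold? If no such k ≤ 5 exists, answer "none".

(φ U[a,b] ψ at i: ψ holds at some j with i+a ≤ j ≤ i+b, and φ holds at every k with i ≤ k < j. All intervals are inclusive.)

Need earliest j ≥ 7 with (busy ∧ ack), and ¬grant at every k in [7,j-1].
  j=7: rhs fails.
  j=8: rhs fails.
  j=9: rhs fails.
  j=10: rhs holds but lhs fails at k=7.
  j=11: rhs fails.
  j=12: rhs fails.
No witness within the range → none.

none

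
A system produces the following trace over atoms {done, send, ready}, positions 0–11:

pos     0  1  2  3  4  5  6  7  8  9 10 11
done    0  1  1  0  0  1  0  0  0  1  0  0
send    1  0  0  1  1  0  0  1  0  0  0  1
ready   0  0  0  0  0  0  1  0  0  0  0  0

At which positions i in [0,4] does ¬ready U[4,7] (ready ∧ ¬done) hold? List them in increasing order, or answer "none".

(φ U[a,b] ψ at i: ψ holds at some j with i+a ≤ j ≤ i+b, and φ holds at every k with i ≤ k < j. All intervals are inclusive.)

Evaluate at each i in [0,4]:
  i=0: ✓ (rhs at j=6; lhs holds on [0,5])
  i=1: ✓ (rhs at j=6; lhs holds on [1,5])
  i=2: ✓ (rhs at j=6; lhs holds on [2,5])
  i=3: ✗ (no rhs in [7,10])
  i=4: ✗ (no rhs in [8,11])

0, 1, 2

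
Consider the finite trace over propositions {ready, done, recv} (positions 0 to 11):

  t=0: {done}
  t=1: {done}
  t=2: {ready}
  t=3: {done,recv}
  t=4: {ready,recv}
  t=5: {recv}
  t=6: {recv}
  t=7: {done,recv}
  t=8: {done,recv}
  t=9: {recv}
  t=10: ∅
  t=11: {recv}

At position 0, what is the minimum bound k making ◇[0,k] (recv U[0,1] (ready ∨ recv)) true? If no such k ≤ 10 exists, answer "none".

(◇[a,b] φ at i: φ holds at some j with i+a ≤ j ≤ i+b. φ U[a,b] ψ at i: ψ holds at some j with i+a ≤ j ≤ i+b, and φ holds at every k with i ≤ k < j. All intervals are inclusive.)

2

Scan j = 0,1,… for (recv U[0,1] (ready ∨ recv)):
  j=0: fails
  j=1: fails
  j=2: holds
First hit at j=2, so smallest k = 2-0 = 2.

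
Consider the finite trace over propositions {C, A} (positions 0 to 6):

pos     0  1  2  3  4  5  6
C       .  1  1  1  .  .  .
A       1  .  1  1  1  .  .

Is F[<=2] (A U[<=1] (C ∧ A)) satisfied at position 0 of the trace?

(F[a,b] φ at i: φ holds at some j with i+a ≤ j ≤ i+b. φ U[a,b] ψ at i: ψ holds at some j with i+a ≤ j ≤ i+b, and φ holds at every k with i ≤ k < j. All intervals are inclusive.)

Yes

Check (A U[<=1] (C ∧ A)) at each j in [0,2]:
  j=0: fails
  j=1: fails
  j=2: holds
Found at j=2 → formula holds.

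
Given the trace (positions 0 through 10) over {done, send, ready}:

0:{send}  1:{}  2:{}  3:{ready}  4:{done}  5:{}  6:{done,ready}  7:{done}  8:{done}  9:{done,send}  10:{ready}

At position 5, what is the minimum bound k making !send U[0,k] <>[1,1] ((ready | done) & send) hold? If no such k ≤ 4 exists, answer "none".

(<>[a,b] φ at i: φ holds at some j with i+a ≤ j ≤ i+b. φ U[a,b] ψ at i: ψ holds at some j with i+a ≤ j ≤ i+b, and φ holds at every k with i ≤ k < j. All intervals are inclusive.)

3

Need earliest j ≥ 5 with <>[1,1] ((ready | done) & send), and !send at every k in [5,j-1].
  j=5: rhs fails.
  j=6: rhs fails.
  j=7: rhs fails.
  j=8: rhs holds; lhs holds on [5,7]. k = 3.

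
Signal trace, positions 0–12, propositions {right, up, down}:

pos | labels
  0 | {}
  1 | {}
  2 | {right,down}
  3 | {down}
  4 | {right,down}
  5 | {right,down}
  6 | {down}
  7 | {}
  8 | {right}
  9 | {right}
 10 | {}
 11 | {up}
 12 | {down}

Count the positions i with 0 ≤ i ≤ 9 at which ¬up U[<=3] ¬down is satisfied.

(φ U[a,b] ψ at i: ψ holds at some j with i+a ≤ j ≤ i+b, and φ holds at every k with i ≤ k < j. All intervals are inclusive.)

8

Evaluate at each i in [0,9]:
  i=0: ✓ (rhs at j=0)
  i=1: ✓ (rhs at j=1)
  i=2: ✗ (no rhs in [2,5])
  i=3: ✗ (no rhs in [3,6])
  i=4: ✓ (rhs at j=7; lhs holds on [4,6])
  i=5: ✓ (rhs at j=7; lhs holds on [5,6])
  i=6: ✓ (rhs at j=7; lhs holds on [6,6])
  i=7: ✓ (rhs at j=7)
  i=8: ✓ (rhs at j=8)
  i=9: ✓ (rhs at j=9)
Positions where it holds: {0, 1, 4, 5, 6, 7, 8, 9} → 8.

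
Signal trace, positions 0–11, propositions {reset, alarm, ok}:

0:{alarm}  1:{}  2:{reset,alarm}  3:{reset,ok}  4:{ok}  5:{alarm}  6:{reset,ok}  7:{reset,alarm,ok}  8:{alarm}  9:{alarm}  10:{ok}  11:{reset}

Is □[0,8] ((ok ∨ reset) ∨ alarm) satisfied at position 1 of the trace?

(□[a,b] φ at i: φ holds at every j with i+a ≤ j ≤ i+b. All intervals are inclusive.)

Check ((ok ∨ reset) ∨ alarm) at every j in [1,9]:
  j=1: false
  j=2: true
  j=3: true
  j=4: true
  j=5: true
  j=6: true
  j=7: true
  j=8: true
  j=9: true
Fails at j=1 → formula fails.

Does not hold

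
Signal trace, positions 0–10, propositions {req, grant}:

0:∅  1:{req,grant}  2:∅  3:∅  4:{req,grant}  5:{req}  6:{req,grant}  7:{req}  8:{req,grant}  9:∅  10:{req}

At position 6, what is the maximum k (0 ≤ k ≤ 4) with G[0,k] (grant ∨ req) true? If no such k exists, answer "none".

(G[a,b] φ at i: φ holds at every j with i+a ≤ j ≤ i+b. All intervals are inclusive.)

2

(grant ∨ req) must hold from j=6 onward; find where it first fails.
  j=6: holds
  j=7: holds
  j=8: holds
  j=9: fails
Holds on [6,8], so largest k = 2.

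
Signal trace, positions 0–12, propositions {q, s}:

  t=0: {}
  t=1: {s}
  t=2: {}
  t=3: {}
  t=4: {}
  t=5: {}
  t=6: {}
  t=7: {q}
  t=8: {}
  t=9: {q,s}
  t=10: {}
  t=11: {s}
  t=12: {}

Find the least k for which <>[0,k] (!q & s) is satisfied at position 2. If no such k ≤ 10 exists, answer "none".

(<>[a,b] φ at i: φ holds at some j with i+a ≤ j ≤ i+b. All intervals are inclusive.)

Scan j = 2,3,… for (!q & s):
  j=2: fails
  j=3: fails
  j=4: fails
  j=5: fails
  j=6: fails
  j=7: fails
  j=8: fails
  j=9: fails
  j=10: fails
  j=11: holds
First hit at j=11, so smallest k = 11-2 = 9.

9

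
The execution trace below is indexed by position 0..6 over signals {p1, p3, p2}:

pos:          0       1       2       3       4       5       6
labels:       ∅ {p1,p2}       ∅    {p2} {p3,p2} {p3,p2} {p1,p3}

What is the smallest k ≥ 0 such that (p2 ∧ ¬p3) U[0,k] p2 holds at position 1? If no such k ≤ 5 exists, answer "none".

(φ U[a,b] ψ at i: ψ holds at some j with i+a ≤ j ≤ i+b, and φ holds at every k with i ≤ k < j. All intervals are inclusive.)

Need earliest j ≥ 1 with p2, and (p2 ∧ ¬p3) at every k in [1,j-1].
  j=1: rhs holds (empty prefix). k = 0.

0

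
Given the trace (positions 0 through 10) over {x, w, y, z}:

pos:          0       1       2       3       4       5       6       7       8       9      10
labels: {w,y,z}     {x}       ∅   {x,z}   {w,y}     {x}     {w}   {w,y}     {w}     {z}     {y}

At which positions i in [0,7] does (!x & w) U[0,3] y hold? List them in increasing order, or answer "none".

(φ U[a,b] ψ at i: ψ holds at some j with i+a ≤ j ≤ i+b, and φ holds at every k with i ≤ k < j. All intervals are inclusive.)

0, 4, 6, 7

Evaluate at each i in [0,7]:
  i=0: ✓ (rhs at j=0)
  i=1: ✗ (lhs fails at k=1 before rhs at j=4)
  i=2: ✗ (lhs fails at k=2 before rhs at j=4)
  i=3: ✗ (lhs fails at k=3 before rhs at j=4)
  i=4: ✓ (rhs at j=4)
  i=5: ✗ (lhs fails at k=5 before rhs at j=7)
  i=6: ✓ (rhs at j=7; lhs holds on [6,6])
  i=7: ✓ (rhs at j=7)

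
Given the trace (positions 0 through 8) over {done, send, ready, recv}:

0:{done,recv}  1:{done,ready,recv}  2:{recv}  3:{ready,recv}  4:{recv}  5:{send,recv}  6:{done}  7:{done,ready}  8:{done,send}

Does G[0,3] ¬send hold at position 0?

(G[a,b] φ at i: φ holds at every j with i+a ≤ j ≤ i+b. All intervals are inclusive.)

Holds

Check ¬send at every j in [0,3]:
  j=0: true
  j=1: true
  j=2: true
  j=3: true
All positions satisfy it → formula holds.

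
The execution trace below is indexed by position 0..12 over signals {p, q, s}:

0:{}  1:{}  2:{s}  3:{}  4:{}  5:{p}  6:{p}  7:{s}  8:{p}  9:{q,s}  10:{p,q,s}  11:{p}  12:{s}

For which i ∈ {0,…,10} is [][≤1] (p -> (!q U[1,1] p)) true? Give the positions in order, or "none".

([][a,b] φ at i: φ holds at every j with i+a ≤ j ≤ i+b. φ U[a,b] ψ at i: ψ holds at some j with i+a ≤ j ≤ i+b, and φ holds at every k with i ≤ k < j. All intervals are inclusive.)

Evaluate at each i in [0,10]:
  i=0: ✓ (all of [0,1])
  i=1: ✓ (all of [1,2])
  i=2: ✓ (all of [2,3])
  i=3: ✓ (all of [3,4])
  i=4: ✓ (all of [4,5])
  i=5: ✗ (fails at j=6)
  i=6: ✗ (fails at j=6)
  i=7: ✗ (fails at j=8)
  i=8: ✗ (fails at j=8)
  i=9: ✗ (fails at j=10)
  i=10: ✗ (fails at j=10)

0, 1, 2, 3, 4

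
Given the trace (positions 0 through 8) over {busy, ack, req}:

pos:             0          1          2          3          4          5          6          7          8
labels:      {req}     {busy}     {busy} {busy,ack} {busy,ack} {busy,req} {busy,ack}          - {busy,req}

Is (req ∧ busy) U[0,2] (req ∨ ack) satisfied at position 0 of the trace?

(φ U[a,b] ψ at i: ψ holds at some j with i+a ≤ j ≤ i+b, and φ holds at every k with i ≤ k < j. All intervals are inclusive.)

Yes

Need some j in [0,2] with (req ∨ ack), and (req ∧ busy) at every k in [0,j-1].
  j=0: (req ∨ ack) holds; no prefix to check → satisfied.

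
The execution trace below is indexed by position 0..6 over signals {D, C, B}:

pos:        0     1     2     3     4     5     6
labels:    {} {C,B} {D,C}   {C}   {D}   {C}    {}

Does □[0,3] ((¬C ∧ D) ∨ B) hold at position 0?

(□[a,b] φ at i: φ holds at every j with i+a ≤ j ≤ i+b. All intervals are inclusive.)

No

Check ((¬C ∧ D) ∨ B) at every j in [0,3]:
  j=0: false
  j=1: true
  j=2: false
  j=3: false
Fails at j=0 → formula fails.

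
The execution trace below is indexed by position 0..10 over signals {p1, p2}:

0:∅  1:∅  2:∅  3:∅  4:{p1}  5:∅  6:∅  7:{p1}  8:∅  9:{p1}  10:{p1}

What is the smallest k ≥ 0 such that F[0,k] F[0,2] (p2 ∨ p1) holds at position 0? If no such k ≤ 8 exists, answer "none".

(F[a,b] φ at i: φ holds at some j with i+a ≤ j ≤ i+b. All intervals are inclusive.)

2

Scan j = 0,1,… for F[0,2] (p2 ∨ p1):
  j=0: fails
  j=1: fails
  j=2: holds
First hit at j=2, so smallest k = 2-0 = 2.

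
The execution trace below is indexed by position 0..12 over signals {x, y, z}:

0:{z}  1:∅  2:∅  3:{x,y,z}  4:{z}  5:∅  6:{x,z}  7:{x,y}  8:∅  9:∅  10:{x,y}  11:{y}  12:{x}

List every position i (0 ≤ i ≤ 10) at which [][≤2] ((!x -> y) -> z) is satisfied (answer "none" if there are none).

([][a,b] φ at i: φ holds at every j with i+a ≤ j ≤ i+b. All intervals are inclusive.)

0, 1, 2, 3, 4

Evaluate at each i in [0,10]:
  i=0: ✓ (all of [0,2])
  i=1: ✓ (all of [1,3])
  i=2: ✓ (all of [2,4])
  i=3: ✓ (all of [3,5])
  i=4: ✓ (all of [4,6])
  i=5: ✗ (fails at j=7)
  i=6: ✗ (fails at j=7)
  i=7: ✗ (fails at j=7)
  i=8: ✗ (fails at j=10)
  i=9: ✗ (fails at j=10)
  i=10: ✗ (fails at j=10)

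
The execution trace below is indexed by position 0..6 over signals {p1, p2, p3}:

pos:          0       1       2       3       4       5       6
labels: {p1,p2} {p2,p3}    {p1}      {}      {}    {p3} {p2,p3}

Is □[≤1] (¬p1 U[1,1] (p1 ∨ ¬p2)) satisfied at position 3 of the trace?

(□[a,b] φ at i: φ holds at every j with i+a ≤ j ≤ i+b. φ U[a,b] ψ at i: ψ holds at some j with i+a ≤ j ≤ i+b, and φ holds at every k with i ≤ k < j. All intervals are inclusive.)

Check (¬p1 U[1,1] (p1 ∨ ¬p2)) at every j in [3,4]:
  j=3: holds
  j=4: holds
All positions satisfy it → formula holds.

True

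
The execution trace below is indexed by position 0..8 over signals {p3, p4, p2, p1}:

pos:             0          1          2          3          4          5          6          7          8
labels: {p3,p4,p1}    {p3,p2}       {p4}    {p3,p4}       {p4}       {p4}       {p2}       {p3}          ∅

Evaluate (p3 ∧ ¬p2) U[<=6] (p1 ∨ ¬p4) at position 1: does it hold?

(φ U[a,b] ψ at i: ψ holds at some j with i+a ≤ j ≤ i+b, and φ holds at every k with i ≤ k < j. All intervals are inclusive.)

Yes

Need some j in [1,7] with (p1 ∨ ¬p4), and (p3 ∧ ¬p2) at every k in [1,j-1].
  j=1: (p1 ∨ ¬p4) holds; no prefix to check → satisfied.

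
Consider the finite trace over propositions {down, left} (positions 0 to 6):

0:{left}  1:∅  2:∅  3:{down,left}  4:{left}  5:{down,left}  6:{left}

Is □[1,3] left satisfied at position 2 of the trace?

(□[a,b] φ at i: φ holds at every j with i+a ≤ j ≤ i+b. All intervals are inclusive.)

Check left at every j in [3,5]:
  j=3: true
  j=4: true
  j=5: true
All positions satisfy it → formula holds.

Holds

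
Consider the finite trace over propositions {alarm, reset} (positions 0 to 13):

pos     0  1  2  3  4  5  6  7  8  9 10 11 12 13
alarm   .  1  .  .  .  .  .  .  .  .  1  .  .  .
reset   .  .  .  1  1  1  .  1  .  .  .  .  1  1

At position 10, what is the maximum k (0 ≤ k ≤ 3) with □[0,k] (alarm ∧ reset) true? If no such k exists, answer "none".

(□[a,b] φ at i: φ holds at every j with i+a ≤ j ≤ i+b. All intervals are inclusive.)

none

(alarm ∧ reset) must hold from j=10 onward; find where it first fails.
  j=10: fails → no k works.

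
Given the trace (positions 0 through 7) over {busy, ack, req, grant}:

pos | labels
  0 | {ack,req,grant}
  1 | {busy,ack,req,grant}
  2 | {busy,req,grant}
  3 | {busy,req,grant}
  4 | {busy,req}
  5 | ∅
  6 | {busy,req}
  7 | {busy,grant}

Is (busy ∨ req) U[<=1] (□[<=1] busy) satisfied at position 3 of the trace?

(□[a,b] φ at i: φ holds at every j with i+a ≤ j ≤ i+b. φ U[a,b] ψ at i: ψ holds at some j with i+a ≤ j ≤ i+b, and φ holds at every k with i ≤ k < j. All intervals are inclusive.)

Need some j in [3,4] with □[<=1] busy, and (busy ∨ req) at every k in [3,j-1].
  j=3: □[<=1] busy holds; no prefix to check → satisfied.

Holds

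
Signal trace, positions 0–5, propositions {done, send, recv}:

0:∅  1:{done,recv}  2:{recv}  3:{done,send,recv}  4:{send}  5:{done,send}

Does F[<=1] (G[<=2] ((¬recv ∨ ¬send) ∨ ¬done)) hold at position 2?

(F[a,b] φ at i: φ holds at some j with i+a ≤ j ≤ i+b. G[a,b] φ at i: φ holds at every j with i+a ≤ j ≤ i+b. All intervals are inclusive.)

Check G[<=2] ((¬recv ∨ ¬send) ∨ ¬done) at each j in [2,3]:
  j=2: fails at 3
  j=3: fails at 3
No position in the window satisfies it → formula fails.

No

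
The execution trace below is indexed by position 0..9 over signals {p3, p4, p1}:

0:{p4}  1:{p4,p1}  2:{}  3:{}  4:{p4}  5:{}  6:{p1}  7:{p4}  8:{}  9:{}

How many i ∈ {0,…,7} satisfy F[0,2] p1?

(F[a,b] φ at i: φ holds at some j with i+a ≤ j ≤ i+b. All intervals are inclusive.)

5

Evaluate at each i in [0,7]:
  i=0: ✓ (witness j=1)
  i=1: ✓ (witness j=1)
  i=2: ✗ (none in [2,4])
  i=3: ✗ (none in [3,5])
  i=4: ✓ (witness j=6)
  i=5: ✓ (witness j=6)
  i=6: ✓ (witness j=6)
  i=7: ✗ (none in [7,9])
Positions where it holds: {0, 1, 4, 5, 6} → 5.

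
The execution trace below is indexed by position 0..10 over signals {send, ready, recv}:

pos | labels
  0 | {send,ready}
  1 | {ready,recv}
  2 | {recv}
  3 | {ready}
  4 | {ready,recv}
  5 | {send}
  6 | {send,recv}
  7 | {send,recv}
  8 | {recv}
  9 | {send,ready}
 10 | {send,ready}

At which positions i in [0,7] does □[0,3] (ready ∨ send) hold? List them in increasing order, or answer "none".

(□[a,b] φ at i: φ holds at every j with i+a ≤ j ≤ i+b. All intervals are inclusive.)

Evaluate at each i in [0,7]:
  i=0: ✗ (fails at j=2)
  i=1: ✗ (fails at j=2)
  i=2: ✗ (fails at j=2)
  i=3: ✓ (all of [3,6])
  i=4: ✓ (all of [4,7])
  i=5: ✗ (fails at j=8)
  i=6: ✗ (fails at j=8)
  i=7: ✗ (fails at j=8)

3, 4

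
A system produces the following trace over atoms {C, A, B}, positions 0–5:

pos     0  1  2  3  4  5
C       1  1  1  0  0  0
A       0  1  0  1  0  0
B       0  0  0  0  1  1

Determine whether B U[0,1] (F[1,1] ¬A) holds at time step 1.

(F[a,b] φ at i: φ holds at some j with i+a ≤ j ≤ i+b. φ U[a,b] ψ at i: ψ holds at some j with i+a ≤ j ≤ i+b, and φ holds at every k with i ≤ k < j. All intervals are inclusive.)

Need some j in [1,2] with F[1,1] ¬A, and B at every k in [1,j-1].
  j=1: F[1,1] ¬A holds; no prefix to check → satisfied.

Holds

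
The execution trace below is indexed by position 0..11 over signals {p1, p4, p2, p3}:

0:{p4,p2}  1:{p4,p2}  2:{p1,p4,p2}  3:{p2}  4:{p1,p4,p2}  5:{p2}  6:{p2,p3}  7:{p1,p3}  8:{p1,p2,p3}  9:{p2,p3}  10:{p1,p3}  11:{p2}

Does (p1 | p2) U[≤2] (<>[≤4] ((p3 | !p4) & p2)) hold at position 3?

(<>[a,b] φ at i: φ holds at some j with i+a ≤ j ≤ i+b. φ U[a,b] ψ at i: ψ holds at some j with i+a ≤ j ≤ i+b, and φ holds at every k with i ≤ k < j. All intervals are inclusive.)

Need some j in [3,5] with <>[≤4] ((p3 | !p4) & p2), and (p1 | p2) at every k in [3,j-1].
  j=3: <>[≤4] ((p3 | !p4) & p2) holds; no prefix to check → satisfied.

Yes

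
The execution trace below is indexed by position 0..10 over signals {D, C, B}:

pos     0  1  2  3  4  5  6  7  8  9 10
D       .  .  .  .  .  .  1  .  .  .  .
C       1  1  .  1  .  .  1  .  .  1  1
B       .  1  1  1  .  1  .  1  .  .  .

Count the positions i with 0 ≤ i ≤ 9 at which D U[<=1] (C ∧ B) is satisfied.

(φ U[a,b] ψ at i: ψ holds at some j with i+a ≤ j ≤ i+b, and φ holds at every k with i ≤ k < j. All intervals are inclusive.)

2

Evaluate at each i in [0,9]:
  i=0: ✗ (lhs fails at k=0 before rhs at j=1)
  i=1: ✓ (rhs at j=1)
  i=2: ✗ (lhs fails at k=2 before rhs at j=3)
  i=3: ✓ (rhs at j=3)
  i=4: ✗ (no rhs in [4,5])
  i=5: ✗ (no rhs in [5,6])
  i=6: ✗ (no rhs in [6,7])
  i=7: ✗ (no rhs in [7,8])
  i=8: ✗ (no rhs in [8,9])
  i=9: ✗ (no rhs in [9,10])
Positions where it holds: {1, 3} → 2.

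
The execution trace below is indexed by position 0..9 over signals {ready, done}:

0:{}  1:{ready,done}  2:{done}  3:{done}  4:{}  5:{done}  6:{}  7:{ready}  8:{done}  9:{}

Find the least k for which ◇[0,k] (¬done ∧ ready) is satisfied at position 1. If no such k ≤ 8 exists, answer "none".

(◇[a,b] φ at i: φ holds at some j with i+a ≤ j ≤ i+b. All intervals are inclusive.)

6

Scan j = 1,2,… for (¬done ∧ ready):
  j=1: fails
  j=2: fails
  j=3: fails
  j=4: fails
  j=5: fails
  j=6: fails
  j=7: holds
First hit at j=7, so smallest k = 7-1 = 6.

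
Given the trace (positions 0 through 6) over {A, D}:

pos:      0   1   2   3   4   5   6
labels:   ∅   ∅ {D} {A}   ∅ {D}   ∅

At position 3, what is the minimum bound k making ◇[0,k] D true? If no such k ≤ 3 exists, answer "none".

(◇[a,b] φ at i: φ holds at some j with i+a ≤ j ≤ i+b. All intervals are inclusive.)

Scan j = 3,4,… for D:
  j=3: fails
  j=4: fails
  j=5: holds
First hit at j=5, so smallest k = 5-3 = 2.

2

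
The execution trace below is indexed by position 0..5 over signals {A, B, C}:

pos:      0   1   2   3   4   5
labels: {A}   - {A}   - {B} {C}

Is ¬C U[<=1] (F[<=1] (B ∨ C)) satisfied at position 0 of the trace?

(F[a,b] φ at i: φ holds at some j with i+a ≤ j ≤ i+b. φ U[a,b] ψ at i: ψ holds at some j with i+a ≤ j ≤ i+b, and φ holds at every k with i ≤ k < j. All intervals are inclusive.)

No

Need some j in [0,1] with F[<=1] (B ∨ C), and ¬C at every k in [0,j-1].
  j=0: F[<=1] (B ∨ C) — fails (none in [0,1]).
  j=1: F[<=1] (B ∨ C) — fails (none in [1,2]).
No j in the window works → until fails.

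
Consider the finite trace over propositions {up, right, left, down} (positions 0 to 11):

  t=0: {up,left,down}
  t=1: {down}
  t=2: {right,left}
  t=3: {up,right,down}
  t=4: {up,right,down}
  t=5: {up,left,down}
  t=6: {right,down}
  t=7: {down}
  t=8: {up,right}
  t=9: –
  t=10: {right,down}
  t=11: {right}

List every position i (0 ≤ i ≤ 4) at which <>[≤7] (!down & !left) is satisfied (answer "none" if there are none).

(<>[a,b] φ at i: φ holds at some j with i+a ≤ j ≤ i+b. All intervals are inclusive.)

Evaluate at each i in [0,4]:
  i=0: ✗ (none in [0,7])
  i=1: ✓ (witness j=8)
  i=2: ✓ (witness j=8)
  i=3: ✓ (witness j=8)
  i=4: ✓ (witness j=8)

1, 2, 3, 4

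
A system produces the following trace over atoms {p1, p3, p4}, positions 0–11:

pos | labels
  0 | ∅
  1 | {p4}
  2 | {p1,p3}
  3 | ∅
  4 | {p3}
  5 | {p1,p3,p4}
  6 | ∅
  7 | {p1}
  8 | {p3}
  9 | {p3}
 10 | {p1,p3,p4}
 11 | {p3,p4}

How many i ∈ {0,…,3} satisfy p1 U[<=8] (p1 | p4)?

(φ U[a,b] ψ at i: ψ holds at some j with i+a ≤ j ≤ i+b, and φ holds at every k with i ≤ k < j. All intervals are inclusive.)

2

Evaluate at each i in [0,3]:
  i=0: ✗ (lhs fails at k=0 before rhs at j=1)
  i=1: ✓ (rhs at j=1)
  i=2: ✓ (rhs at j=2)
  i=3: ✗ (lhs fails at k=3 before rhs at j=5)
Positions where it holds: {1, 2} → 2.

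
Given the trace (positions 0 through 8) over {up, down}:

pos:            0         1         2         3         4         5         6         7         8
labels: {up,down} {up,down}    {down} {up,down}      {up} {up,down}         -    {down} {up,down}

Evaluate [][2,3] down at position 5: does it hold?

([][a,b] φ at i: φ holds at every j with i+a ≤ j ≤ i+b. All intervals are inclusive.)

Yes

Check down at every j in [7,8]:
  j=7: true
  j=8: true
All positions satisfy it → formula holds.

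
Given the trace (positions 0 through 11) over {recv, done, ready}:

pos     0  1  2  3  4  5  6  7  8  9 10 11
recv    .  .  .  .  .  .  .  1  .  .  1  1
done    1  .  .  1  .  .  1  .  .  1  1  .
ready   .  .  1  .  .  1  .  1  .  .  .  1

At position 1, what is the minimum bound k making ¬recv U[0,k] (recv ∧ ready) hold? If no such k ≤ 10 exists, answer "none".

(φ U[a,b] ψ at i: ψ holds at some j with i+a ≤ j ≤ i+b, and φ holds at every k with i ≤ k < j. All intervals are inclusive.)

6

Need earliest j ≥ 1 with (recv ∧ ready), and ¬recv at every k in [1,j-1].
  j=1: rhs fails.
  j=2: rhs fails.
  j=3: rhs fails.
  j=4: rhs fails.
  j=5: rhs fails.
  j=6: rhs fails.
  j=7: rhs holds; lhs holds on [1,6]. k = 6.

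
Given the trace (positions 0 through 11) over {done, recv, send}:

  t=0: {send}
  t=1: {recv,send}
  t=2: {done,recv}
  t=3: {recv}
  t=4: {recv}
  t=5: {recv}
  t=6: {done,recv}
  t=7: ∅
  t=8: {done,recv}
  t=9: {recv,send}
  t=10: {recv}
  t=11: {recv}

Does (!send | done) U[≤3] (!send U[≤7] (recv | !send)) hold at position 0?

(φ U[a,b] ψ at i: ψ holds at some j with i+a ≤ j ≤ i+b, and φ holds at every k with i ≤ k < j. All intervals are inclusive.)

Need some j in [0,3] with (!send U[≤7] (recv | !send)), and (!send | done) at every k in [0,j-1].
  j=0: (!send U[≤7] (recv | !send)) — fails.
  j=1: (!send U[≤7] (recv | !send)) holds, but (!send | done) fails at k=0 → not this j.
  j=2: (!send U[≤7] (recv | !send)) holds, but (!send | done) fails at k=0 → not this j.
  j=3: (!send U[≤7] (recv | !send)) holds, but (!send | done) fails at k=0 → not this j.
No j in the window works → until fails.

No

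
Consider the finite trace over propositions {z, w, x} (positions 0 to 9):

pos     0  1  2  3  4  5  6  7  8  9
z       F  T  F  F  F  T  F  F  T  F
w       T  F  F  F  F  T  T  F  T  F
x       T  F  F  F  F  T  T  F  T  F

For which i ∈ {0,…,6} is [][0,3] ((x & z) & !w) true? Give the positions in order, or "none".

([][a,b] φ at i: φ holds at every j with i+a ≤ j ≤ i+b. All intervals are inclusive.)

Evaluate at each i in [0,6]:
  i=0: ✗ (fails at j=0)
  i=1: ✗ (fails at j=1)
  i=2: ✗ (fails at j=2)
  i=3: ✗ (fails at j=3)
  i=4: ✗ (fails at j=4)
  i=5: ✗ (fails at j=5)
  i=6: ✗ (fails at j=6)

none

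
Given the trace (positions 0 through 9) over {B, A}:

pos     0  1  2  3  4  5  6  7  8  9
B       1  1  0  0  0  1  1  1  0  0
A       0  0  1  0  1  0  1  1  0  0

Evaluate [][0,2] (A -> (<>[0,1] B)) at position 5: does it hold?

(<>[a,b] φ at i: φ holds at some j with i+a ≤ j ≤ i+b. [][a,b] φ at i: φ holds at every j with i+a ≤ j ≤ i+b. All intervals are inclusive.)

Yes

Check (A -> (<>[0,1] B)) at every j in [5,7]:
  j=5: antecedent false → ✓
  j=6: antecedent true; consequent holds (witness at 6) → ✓
  j=7: antecedent true; consequent holds (witness at 7) → ✓
All positions satisfy it → formula holds.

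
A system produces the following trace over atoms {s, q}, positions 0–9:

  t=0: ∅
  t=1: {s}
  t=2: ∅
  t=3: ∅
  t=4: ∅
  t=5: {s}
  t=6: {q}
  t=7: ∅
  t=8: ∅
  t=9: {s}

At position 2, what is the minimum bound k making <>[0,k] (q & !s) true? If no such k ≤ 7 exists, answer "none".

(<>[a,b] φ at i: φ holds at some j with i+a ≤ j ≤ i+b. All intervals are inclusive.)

4

Scan j = 2,3,… for (q & !s):
  j=2: fails
  j=3: fails
  j=4: fails
  j=5: fails
  j=6: holds
First hit at j=6, so smallest k = 6-2 = 4.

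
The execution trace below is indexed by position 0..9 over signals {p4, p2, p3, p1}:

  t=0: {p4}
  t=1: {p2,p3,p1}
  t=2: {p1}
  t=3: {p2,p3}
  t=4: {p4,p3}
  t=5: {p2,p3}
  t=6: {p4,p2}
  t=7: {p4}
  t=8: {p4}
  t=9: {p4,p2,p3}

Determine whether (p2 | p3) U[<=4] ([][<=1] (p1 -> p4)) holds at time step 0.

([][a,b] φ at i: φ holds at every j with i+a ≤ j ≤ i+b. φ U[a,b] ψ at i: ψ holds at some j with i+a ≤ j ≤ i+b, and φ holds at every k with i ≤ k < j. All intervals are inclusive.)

No

Need some j in [0,4] with [][<=1] (p1 -> p4), and (p2 | p3) at every k in [0,j-1].
  j=0: [][<=1] (p1 -> p4) — fails at 1.
  j=1: [][<=1] (p1 -> p4) — fails at 1.
  j=2: [][<=1] (p1 -> p4) — fails at 2.
  j=3: [][<=1] (p1 -> p4) holds, but (p2 | p3) fails at k=0 → not this j.
  j=4: [][<=1] (p1 -> p4) holds, but (p2 | p3) fails at k=0 → not this j.
No j in the window works → until fails.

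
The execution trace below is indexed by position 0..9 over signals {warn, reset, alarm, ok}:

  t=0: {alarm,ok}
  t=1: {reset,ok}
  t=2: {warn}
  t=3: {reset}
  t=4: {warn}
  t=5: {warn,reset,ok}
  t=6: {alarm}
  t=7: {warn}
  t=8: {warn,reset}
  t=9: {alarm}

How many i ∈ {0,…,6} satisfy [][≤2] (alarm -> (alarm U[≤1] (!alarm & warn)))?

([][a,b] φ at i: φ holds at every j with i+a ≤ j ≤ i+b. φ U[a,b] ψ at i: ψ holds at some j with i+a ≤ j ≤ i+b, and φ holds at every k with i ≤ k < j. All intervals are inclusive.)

Evaluate at each i in [0,6]:
  i=0: ✗ (fails at j=0)
  i=1: ✓ (all of [1,3])
  i=2: ✓ (all of [2,4])
  i=3: ✓ (all of [3,5])
  i=4: ✓ (all of [4,6])
  i=5: ✓ (all of [5,7])
  i=6: ✓ (all of [6,8])
Positions where it holds: {1, 2, 3, 4, 5, 6} → 6.

6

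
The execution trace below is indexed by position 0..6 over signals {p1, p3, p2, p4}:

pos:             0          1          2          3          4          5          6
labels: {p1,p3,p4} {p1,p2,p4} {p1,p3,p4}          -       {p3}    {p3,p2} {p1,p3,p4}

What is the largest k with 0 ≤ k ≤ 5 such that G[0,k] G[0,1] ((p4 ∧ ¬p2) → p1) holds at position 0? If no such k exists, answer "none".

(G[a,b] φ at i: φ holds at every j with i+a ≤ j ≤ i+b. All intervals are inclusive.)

5

G[0,1] ((p4 ∧ ¬p2) → p1) must hold from j=0 onward; find where it first fails.
  j=0: holds
  j=1: holds
  j=2: holds
  j=3: holds
  j=4: holds
  j=5: holds
Holds through j=5; largest k = 5.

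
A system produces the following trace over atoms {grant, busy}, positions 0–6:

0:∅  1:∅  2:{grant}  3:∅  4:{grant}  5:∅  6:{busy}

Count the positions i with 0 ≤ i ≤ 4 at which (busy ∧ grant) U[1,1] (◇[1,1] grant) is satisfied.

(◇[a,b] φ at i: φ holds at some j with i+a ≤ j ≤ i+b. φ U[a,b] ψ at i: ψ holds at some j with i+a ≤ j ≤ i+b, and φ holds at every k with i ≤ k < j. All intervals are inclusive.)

0

Evaluate at each i in [0,4]:
  i=0: ✗ (lhs fails at k=0 before rhs at j=1)
  i=1: ✗ (no rhs in [2,2])
  i=2: ✗ (lhs fails at k=2 before rhs at j=3)
  i=3: ✗ (no rhs in [4,4])
  i=4: ✗ (no rhs in [5,5])
Positions where it holds: {} → 0.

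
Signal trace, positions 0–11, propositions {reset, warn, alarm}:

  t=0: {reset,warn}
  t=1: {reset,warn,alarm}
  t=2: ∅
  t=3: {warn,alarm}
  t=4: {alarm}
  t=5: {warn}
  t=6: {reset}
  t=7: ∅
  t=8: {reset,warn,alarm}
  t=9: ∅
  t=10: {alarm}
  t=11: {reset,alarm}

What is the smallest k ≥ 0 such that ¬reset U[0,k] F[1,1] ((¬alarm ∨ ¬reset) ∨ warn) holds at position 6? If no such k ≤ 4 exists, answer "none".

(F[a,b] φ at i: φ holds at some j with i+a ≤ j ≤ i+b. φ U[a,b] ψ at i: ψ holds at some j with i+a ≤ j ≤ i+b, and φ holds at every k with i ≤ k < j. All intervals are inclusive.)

Need earliest j ≥ 6 with F[1,1] ((¬alarm ∨ ¬reset) ∨ warn), and ¬reset at every k in [6,j-1].
  j=6: rhs holds (empty prefix). k = 0.

0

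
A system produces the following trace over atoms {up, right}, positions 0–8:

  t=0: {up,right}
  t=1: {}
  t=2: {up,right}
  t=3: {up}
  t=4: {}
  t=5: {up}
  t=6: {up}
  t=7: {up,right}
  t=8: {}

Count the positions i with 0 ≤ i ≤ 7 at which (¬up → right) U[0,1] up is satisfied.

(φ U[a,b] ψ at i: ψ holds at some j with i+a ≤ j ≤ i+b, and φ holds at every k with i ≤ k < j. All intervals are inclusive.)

Evaluate at each i in [0,7]:
  i=0: ✓ (rhs at j=0)
  i=1: ✗ (lhs fails at k=1 before rhs at j=2)
  i=2: ✓ (rhs at j=2)
  i=3: ✓ (rhs at j=3)
  i=4: ✗ (lhs fails at k=4 before rhs at j=5)
  i=5: ✓ (rhs at j=5)
  i=6: ✓ (rhs at j=6)
  i=7: ✓ (rhs at j=7)
Positions where it holds: {0, 2, 3, 5, 6, 7} → 6.

6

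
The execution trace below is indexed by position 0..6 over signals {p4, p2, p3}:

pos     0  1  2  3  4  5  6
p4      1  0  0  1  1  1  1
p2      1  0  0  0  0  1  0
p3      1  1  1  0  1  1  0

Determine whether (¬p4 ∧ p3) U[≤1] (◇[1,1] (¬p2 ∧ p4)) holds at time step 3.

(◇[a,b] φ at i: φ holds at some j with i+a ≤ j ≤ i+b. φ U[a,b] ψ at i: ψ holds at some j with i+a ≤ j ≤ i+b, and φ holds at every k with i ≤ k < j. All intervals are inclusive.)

Need some j in [3,4] with ◇[1,1] (¬p2 ∧ p4), and (¬p4 ∧ p3) at every k in [3,j-1].
  j=3: ◇[1,1] (¬p2 ∧ p4) holds; no prefix to check → satisfied.

Yes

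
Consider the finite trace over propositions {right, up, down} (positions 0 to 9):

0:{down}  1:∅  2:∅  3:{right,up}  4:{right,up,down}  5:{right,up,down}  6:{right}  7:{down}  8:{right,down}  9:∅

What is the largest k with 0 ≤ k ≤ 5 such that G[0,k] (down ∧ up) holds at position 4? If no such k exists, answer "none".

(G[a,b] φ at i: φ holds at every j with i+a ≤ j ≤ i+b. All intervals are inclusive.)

(down ∧ up) must hold from j=4 onward; find where it first fails.
  j=4: holds
  j=5: holds
  j=6: fails
Holds on [4,5], so largest k = 1.

1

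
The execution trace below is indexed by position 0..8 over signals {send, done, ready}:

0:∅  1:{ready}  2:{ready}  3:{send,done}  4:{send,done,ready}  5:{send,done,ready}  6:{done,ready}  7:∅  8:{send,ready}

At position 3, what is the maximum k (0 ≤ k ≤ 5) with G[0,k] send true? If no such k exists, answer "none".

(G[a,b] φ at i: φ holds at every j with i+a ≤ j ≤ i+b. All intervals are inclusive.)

send must hold from j=3 onward; find where it first fails.
  j=3: holds
  j=4: holds
  j=5: holds
  j=6: fails
Holds on [3,5], so largest k = 2.

2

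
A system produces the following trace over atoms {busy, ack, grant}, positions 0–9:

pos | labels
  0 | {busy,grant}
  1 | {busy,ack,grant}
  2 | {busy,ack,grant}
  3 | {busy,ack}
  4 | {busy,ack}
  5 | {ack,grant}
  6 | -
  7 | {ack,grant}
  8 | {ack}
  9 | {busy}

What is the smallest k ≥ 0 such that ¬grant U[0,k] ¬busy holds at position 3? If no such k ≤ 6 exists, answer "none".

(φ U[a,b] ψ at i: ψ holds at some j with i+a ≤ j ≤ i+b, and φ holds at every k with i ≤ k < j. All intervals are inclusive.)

Need earliest j ≥ 3 with ¬busy, and ¬grant at every k in [3,j-1].
  j=3: rhs fails.
  j=4: rhs fails.
  j=5: rhs holds; lhs holds on [3,4]. k = 2.

2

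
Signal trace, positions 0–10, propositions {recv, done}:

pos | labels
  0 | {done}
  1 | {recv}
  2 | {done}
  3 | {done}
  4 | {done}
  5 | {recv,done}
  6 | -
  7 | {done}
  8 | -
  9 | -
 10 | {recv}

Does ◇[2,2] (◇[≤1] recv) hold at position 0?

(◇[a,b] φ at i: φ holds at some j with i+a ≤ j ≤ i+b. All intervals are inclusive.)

No

Check ◇[≤1] recv at each j in [2,2]:
  j=2: fails (none in [2,3])
No position in the window satisfies it → formula fails.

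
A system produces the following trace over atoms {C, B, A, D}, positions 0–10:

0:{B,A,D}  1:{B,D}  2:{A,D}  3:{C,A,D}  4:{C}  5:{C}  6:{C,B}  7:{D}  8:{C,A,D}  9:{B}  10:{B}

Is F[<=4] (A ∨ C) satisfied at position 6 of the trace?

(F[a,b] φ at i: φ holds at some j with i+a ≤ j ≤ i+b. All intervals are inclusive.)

True

Check (A ∨ C) at each j in [6,10]:
  j=6: true
  j=7: false
  j=8: true
  j=9: false
  j=10: false
Found at j=6 → formula holds.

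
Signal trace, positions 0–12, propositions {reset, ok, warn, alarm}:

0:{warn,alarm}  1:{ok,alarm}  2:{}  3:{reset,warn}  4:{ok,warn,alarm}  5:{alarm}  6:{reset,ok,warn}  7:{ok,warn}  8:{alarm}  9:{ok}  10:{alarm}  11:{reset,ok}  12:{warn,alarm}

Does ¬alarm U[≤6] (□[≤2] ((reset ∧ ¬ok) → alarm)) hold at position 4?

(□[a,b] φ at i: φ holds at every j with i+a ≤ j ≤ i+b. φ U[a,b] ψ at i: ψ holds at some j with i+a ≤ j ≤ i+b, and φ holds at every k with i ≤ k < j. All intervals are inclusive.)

Need some j in [4,10] with □[≤2] ((reset ∧ ¬ok) → alarm), and ¬alarm at every k in [4,j-1].
  j=4: □[≤2] ((reset ∧ ¬ok) → alarm) holds; no prefix to check → satisfied.

Yes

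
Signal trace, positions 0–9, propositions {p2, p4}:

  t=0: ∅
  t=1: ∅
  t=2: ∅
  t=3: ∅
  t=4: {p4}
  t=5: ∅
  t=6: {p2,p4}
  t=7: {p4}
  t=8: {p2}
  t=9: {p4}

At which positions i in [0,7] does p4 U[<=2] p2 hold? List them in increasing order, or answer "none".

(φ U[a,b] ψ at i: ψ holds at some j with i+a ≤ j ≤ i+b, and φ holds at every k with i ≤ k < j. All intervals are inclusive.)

Evaluate at each i in [0,7]:
  i=0: ✗ (no rhs in [0,2])
  i=1: ✗ (no rhs in [1,3])
  i=2: ✗ (no rhs in [2,4])
  i=3: ✗ (no rhs in [3,5])
  i=4: ✗ (lhs fails at k=5 before rhs at j=6)
  i=5: ✗ (lhs fails at k=5 before rhs at j=6)
  i=6: ✓ (rhs at j=6)
  i=7: ✓ (rhs at j=8; lhs holds on [7,7])

6, 7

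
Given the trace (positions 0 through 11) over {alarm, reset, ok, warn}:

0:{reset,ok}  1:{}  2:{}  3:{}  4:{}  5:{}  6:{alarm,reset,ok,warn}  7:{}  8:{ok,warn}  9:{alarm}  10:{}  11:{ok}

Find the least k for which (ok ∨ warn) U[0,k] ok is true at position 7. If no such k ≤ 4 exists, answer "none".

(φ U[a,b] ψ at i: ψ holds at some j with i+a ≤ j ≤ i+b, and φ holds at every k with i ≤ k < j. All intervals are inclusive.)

none

Need earliest j ≥ 7 with ok, and (ok ∨ warn) at every k in [7,j-1].
  j=7: rhs fails.
  j=8: rhs holds but lhs fails at k=7.
  j=9: rhs fails.
  j=10: rhs fails.
  j=11: rhs holds but lhs fails at k=7.
No witness within the range → none.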